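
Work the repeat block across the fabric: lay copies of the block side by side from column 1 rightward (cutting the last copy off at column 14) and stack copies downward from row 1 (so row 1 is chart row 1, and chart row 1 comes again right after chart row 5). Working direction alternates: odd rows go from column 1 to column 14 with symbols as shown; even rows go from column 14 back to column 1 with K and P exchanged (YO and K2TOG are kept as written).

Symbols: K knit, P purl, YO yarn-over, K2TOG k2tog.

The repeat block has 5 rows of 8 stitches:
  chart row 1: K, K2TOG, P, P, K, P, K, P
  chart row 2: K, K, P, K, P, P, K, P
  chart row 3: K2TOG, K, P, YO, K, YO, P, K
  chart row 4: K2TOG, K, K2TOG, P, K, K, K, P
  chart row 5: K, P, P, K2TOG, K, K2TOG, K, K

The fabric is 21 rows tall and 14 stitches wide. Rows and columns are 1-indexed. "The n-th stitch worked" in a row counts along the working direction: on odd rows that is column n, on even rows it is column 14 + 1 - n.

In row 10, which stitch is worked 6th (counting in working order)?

Row 10 uses chart row ((10-1) mod 5)+1 = 5. Row 10 is even, so WS.
Chart row 5 tiled across columns 1-14: K P P K2TOG K K2TOG K K K P P K2TOG K K2TOG
WS row: flip the tiled sequence (start at column 14) and apply K<->P; YO and K2TOG stay.
Row 10 as worked: K2TOG P K2TOG K K P P P K2TOG P K2TOG K K P
Stitch 6 in working order -> P

Result:
P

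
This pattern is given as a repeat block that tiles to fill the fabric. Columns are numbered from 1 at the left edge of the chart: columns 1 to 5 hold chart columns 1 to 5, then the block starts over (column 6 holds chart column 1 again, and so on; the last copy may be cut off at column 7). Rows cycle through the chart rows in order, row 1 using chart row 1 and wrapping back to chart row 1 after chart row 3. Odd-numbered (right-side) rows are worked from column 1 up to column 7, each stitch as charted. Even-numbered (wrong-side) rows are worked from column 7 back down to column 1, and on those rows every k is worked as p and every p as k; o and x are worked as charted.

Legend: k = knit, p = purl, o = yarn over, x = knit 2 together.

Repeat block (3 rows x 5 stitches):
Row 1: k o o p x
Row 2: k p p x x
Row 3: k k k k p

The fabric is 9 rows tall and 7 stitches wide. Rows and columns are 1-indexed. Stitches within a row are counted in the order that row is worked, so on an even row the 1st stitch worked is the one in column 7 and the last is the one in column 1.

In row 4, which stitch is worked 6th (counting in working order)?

For row 4: chart row = ((4-1) mod 3) + 1 = 1; this is a WS (even) row.
Chart row 1 tiled across columns 1-7: k o o p x k o
WS row: flip the tiled sequence (start at column 7) and apply k<->p; o and x stay.
Row 4 as worked: o p x k o o p
Stitch 6 in working order -> o

== STITCH ==
o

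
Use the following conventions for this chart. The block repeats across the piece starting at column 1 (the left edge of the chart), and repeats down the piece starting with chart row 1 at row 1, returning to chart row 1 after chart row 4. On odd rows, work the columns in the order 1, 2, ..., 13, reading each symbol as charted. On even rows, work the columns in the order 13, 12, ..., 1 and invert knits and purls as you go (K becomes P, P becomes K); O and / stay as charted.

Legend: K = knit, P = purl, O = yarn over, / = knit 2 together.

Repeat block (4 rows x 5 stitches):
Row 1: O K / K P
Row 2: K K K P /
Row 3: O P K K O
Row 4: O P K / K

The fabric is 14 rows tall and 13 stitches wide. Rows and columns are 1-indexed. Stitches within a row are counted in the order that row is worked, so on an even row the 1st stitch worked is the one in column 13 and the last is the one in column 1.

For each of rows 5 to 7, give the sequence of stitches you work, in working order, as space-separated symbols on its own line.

Row 5: chart row 1, RS - tile across columns 1-13 and work as-is.
Row 6: chart row 2, WS - tiled (columns 1-13): K K K P / K K K P / K K K; work from column 13 back to 1 with K<->P swapped.
Row 7: chart row 3, RS - tile across columns 1-13 and work as-is.

Rows as worked:
O K / K P O K / K P O K /
P P P / K P P P / K P P P
O P K K O O P K K O O P K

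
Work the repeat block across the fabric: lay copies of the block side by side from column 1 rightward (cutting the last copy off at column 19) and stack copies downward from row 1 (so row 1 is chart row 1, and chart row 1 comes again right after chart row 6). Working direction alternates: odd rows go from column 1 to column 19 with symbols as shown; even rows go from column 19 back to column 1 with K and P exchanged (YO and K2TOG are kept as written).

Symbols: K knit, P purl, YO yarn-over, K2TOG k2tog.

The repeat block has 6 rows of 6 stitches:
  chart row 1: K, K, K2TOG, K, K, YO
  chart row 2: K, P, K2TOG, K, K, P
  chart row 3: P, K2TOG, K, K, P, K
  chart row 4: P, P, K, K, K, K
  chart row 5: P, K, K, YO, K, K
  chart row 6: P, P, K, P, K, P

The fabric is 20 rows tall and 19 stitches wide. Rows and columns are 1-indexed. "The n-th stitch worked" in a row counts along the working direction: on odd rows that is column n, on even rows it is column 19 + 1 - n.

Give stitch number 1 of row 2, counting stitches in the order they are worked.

Row 2: (2-1) mod 6 = 1, so use chart row 2. Even row -> WS.
Chart row 2 tiled across columns 1-19: K P K2TOG K K P K P K2TOG K K P K P K2TOG K K P K
Wrong side: read the tiled row from column 19 down to 1 and exchange K with P (leave YO, K2TOG).
Row 2 as worked: P K P P K2TOG K P K P P K2TOG K P K P P K2TOG K P
The 1st stitch worked is P.

Result:
P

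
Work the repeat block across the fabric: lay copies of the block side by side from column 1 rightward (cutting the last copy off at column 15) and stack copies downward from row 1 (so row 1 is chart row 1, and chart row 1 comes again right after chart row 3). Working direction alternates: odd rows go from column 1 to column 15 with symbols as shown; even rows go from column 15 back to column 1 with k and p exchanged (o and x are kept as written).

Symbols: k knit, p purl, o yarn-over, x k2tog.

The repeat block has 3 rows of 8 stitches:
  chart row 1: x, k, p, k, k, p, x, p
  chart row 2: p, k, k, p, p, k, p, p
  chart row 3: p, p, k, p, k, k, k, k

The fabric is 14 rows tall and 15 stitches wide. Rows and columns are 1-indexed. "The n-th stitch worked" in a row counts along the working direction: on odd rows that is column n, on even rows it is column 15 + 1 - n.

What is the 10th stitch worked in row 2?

Row 2 uses chart row ((2-1) mod 3)+1 = 2. Row 2 is even, so WS.
Chart row 2 tiled across columns 1-15: p k k p p k p p p k k p p k p
WS: work from column 15 back to column 1 (reverse the tiled row), swapping k<->p (o and x unchanged).
Row 2 as worked: k p k k p p k k k p k k p p k
The 10th stitch worked is p.

== STITCH ==
p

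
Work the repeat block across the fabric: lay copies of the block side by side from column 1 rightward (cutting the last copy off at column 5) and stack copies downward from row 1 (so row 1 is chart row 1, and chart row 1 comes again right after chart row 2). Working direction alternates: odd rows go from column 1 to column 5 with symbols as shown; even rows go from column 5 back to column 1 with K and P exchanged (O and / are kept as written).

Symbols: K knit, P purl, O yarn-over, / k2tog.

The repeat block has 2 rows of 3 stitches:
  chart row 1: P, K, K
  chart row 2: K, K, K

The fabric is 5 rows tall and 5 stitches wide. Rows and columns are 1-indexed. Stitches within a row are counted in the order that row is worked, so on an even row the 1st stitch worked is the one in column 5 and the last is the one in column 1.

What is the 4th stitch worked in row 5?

== STITCH ==
P

Derivation:
For row 5: chart row = ((5-1) mod 2) + 1 = 1; this is a RS (odd) row.
Chart row 1 tiled across columns 1-5: P K K P K
RS row: no reversal, no swap; stitch n worked = column n.
The 4th stitch worked is P.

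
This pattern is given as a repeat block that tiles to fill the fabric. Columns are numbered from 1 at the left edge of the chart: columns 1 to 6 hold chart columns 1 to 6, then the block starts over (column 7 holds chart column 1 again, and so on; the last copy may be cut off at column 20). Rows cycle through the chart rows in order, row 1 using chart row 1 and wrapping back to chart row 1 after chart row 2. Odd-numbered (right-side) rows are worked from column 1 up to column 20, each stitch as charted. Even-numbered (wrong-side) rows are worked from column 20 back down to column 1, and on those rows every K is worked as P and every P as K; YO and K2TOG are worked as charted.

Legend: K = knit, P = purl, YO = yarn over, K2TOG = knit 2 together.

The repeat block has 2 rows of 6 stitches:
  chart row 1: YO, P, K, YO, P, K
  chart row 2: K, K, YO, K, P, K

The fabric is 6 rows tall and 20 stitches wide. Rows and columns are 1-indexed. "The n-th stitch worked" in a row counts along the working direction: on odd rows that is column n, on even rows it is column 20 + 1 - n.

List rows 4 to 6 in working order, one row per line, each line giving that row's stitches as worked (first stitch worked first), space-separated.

Result:
P P P K P YO P P P K P YO P P P K P YO P P
YO P K YO P K YO P K YO P K YO P K YO P K YO P
P P P K P YO P P P K P YO P P P K P YO P P

Derivation:
Row 4: chart row 2, WS - tiled (columns 1-20): K K YO K P K K K YO K P K K K YO K P K K K; work from column 20 back to 1 with K<->P swapped.
Row 5: chart row 1, RS - tile across columns 1-20 and work as-is.
Row 6: chart row 2, WS - tiled (columns 1-20): K K YO K P K K K YO K P K K K YO K P K K K; work from column 20 back to 1 with K<->P swapped.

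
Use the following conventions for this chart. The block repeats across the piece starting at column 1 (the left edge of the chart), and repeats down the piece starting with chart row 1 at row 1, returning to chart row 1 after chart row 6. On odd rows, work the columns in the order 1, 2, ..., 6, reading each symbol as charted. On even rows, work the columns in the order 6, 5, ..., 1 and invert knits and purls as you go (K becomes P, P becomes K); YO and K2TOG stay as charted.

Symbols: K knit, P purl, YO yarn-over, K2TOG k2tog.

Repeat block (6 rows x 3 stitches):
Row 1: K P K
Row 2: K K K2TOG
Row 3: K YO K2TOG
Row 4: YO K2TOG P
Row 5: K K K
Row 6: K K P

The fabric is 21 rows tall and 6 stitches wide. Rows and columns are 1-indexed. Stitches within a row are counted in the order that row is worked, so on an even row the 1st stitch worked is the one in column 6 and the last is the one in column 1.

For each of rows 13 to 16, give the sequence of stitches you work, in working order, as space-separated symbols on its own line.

Row 13: chart row 1, RS - tile across columns 1-6 and work as-is.
Row 14: chart row 2, WS - tiled (columns 1-6): K K K2TOG K K K2TOG; work from column 6 back to 1 with K<->P swapped.
Row 15: chart row 3, RS - tile across columns 1-6 and work as-is.
Row 16: chart row 4, WS - tiled (columns 1-6): YO K2TOG P YO K2TOG P; work from column 6 back to 1 with K<->P swapped.

== ROWS AS WORKED ==
K P K K P K
K2TOG P P K2TOG P P
K YO K2TOG K YO K2TOG
K K2TOG YO K K2TOG YO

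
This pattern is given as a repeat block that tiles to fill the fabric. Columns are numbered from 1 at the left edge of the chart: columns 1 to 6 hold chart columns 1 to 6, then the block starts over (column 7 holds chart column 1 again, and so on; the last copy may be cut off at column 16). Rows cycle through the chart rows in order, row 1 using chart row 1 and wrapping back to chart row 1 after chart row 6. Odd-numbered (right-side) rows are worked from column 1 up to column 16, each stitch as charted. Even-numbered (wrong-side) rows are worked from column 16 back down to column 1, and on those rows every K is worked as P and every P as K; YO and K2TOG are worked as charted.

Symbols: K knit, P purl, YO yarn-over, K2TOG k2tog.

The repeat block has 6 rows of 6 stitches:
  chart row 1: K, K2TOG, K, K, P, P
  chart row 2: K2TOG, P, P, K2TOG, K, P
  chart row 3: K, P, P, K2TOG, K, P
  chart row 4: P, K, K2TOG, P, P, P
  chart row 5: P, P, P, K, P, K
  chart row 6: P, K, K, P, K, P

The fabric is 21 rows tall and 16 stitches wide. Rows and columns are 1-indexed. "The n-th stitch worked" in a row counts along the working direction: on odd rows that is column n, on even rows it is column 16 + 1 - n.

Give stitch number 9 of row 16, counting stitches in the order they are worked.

Result:
P

Derivation:
Row 16: (16-1) mod 6 = 3, so use chart row 4. Even row -> WS.
Chart row 4 tiled across columns 1-16: P K K2TOG P P P P K K2TOG P P P P K K2TOG P
WS: work from column 16 back to column 1 (reverse the tiled row), swapping K<->P (YO and K2TOG unchanged).
Row 16 as worked: K K2TOG P K K K K K2TOG P K K K K K2TOG P K
Stitch 9 in working order -> P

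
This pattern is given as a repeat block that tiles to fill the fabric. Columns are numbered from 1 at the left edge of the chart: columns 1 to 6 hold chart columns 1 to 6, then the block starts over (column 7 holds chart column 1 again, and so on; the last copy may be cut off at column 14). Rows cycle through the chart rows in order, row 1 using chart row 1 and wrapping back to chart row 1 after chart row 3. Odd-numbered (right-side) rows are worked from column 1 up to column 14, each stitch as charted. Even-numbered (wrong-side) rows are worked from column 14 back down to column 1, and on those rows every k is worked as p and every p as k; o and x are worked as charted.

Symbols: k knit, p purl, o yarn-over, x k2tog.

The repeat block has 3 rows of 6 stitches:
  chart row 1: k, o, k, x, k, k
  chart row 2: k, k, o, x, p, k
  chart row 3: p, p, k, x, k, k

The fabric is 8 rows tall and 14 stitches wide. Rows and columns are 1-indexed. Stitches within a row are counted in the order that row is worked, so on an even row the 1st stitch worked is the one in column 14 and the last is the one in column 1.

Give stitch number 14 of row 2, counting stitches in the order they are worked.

== STITCH ==
p

Derivation:
Row 2: (2-1) mod 3 = 1, so use chart row 2. Even row -> WS.
Chart row 2 tiled across columns 1-14: k k o x p k k k o x p k k k
WS row: flip the tiled sequence (start at column 14) and apply k<->p; o and x stay.
Row 2 as worked: p p p k x o p p p k x o p p
Counting 14 along the worked row gives p.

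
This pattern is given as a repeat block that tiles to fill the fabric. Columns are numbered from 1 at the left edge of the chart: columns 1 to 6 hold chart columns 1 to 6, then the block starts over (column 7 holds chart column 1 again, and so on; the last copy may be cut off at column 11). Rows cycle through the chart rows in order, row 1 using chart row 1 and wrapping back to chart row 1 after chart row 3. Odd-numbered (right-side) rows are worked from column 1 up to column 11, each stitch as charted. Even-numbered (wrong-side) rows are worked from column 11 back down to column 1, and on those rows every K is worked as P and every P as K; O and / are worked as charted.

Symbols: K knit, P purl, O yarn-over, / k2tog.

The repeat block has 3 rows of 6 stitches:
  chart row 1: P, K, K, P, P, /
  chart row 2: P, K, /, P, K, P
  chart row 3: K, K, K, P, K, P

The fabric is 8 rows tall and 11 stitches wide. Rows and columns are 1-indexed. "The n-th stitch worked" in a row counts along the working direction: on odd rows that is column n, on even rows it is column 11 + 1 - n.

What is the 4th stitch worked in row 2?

== STITCH ==
P

Derivation:
For row 2: chart row = ((2-1) mod 3) + 1 = 2; this is a WS (even) row.
Chart row 2 tiled across columns 1-11: P K / P K P P K / P K
WS: work from column 11 back to column 1 (reverse the tiled row), swapping K<->P (O and / unchanged).
Row 2 as worked: P K / P K K P K / P K
Stitch 4 in working order -> P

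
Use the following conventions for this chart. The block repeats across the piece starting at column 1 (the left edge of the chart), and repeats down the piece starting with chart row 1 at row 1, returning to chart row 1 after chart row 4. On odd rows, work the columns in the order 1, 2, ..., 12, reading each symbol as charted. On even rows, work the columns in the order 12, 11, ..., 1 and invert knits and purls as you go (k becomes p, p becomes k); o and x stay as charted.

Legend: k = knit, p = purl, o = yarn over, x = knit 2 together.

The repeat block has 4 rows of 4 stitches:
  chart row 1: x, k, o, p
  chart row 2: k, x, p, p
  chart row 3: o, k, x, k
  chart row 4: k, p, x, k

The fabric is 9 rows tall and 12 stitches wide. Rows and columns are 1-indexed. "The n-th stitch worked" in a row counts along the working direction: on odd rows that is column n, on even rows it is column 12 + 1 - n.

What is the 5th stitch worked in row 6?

Result:
k

Derivation:
For row 6: chart row = ((6-1) mod 4) + 1 = 2; this is a WS (even) row.
Chart row 2 tiled across columns 1-12: k x p p k x p p k x p p
WS row: flip the tiled sequence (start at column 12) and apply k<->p; o and x stay.
Row 6 as worked: k k x p k k x p k k x p
Stitch 5 in working order -> k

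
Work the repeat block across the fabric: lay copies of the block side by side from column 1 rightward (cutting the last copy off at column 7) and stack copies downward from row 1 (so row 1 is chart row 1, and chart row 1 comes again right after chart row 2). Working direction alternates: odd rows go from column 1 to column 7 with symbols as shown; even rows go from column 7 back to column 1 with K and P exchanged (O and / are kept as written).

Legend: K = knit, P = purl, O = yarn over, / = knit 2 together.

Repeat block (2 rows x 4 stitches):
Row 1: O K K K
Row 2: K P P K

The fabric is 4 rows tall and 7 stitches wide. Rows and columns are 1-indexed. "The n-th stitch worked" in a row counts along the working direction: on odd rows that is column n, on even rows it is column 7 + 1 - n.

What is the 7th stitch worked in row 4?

For row 4: chart row = ((4-1) mod 2) + 1 = 2; this is a WS (even) row.
Chart row 2 tiled across columns 1-7: K P P K K P P
Wrong side: read the tiled row from column 7 down to 1 and exchange K with P (leave O, /).
Row 4 as worked: K K P P K K P
Stitch 7 in working order -> P

Stitch:
P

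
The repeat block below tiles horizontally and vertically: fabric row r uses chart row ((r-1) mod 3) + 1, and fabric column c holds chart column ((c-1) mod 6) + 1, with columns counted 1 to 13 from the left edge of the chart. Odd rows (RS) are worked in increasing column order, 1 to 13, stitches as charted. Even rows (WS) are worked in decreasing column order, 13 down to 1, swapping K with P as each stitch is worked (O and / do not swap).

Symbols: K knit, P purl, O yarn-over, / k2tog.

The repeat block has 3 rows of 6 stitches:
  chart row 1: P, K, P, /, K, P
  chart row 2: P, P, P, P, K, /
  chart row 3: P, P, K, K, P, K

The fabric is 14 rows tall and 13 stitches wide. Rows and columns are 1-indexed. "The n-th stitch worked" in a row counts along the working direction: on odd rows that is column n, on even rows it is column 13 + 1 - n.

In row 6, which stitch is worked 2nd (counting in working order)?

Row 6 uses chart row ((6-1) mod 3)+1 = 3. Row 6 is even, so WS.
Chart row 3 tiled across columns 1-13: P P K K P K P P K K P K P
WS row: flip the tiled sequence (start at column 13) and apply K<->P; O and / stay.
Row 6 as worked: K P K P P K K P K P P K K
Stitch 2 in working order -> P

== STITCH ==
P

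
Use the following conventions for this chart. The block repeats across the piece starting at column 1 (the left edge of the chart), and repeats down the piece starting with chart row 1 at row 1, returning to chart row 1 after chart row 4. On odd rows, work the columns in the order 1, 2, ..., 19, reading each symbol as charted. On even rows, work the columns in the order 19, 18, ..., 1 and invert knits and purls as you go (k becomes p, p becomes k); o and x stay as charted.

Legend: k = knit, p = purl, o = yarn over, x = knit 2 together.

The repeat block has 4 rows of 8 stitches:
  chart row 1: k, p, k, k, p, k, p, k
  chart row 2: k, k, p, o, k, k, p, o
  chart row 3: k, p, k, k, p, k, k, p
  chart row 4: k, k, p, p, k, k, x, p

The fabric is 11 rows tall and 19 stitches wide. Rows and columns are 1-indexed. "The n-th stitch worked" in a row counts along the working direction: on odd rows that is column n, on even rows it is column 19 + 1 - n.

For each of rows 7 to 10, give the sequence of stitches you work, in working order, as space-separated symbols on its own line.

Row 7: chart row 3, RS - tile across columns 1-19 and work as-is.
Row 8: chart row 4, WS - tiled (columns 1-19): k k p p k k x p k k p p k k x p k k p; work from column 19 back to 1 with k<->p swapped.
Row 9: chart row 1, RS - tile across columns 1-19 and work as-is.
Row 10: chart row 2, WS - tiled (columns 1-19): k k p o k k p o k k p o k k p o k k p; work from column 19 back to 1 with k<->p swapped.

Rows as worked:
k p k k p k k p k p k k p k k p k p k
k p p k x p p k k p p k x p p k k p p
k p k k p k p k k p k k p k p k k p k
k p p o k p p o k p p o k p p o k p p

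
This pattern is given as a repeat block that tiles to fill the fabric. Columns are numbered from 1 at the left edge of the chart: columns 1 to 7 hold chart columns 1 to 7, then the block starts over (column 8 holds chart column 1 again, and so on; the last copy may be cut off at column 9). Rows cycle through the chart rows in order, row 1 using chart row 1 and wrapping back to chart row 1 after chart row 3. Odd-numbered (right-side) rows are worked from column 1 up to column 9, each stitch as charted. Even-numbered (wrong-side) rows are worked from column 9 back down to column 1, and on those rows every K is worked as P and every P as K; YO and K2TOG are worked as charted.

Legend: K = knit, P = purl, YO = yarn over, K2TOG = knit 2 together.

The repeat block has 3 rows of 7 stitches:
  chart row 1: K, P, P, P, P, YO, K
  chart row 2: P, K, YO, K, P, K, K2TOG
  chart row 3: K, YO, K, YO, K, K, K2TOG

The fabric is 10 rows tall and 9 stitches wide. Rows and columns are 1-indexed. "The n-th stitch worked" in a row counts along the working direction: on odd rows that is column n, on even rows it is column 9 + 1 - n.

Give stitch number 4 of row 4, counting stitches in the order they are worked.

For row 4: chart row = ((4-1) mod 3) + 1 = 1; this is a WS (even) row.
Chart row 1 tiled across columns 1-9: K P P P P YO K K P
WS row: flip the tiled sequence (start at column 9) and apply K<->P; YO and K2TOG stay.
Row 4 as worked: K P P YO K K K K P
Stitch 4 in working order -> YO

== STITCH ==
YO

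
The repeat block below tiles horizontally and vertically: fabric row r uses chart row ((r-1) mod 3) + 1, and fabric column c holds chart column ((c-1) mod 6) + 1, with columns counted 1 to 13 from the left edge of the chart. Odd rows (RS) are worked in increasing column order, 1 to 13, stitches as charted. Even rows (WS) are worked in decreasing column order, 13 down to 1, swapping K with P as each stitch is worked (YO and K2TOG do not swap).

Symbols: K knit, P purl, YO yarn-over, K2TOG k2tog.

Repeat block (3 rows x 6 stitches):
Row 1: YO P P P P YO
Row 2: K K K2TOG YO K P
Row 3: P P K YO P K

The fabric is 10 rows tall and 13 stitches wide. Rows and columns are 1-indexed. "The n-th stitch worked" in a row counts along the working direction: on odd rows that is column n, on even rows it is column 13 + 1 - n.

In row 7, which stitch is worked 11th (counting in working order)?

Stitch:
P

Derivation:
Row 7: (7-1) mod 3 = 0, so use chart row 1. Odd row -> RS.
Chart row 1 tiled across columns 1-13: YO P P P P YO YO P P P P YO YO
RS: work column 1 to column 13, symbols as charted — the tiled row is the row as worked.
The 11th stitch worked is P.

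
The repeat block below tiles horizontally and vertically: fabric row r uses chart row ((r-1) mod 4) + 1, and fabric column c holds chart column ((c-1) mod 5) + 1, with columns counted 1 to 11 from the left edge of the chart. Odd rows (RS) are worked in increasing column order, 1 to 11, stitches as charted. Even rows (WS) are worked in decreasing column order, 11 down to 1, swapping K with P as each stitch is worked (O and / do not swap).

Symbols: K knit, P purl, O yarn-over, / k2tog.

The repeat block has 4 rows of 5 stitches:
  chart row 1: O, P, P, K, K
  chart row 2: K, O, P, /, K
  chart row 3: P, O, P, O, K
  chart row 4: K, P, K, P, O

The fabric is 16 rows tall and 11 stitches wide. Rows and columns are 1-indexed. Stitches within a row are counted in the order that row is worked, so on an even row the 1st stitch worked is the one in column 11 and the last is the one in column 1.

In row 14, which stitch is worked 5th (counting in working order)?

For row 14: chart row = ((14-1) mod 4) + 1 = 2; this is a WS (even) row.
Chart row 2 tiled across columns 1-11: K O P / K K O P / K K
Wrong side: read the tiled row from column 11 down to 1 and exchange K with P (leave O, /).
Row 14 as worked: P P / K O P P / K O P
The 5th stitch worked is O.

Result:
O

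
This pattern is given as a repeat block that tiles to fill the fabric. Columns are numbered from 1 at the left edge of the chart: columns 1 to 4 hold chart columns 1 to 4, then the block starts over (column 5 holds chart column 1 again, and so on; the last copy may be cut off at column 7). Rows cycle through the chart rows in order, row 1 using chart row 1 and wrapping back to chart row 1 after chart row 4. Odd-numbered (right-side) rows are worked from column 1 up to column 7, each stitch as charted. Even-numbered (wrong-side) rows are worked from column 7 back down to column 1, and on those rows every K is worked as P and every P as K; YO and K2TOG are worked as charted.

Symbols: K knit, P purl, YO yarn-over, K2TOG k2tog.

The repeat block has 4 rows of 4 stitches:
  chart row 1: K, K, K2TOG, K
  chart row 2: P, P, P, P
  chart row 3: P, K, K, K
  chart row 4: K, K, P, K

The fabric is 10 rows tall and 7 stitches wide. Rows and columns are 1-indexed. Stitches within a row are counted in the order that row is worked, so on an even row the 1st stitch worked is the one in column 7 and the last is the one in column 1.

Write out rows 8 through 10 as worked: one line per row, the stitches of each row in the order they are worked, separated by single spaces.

Row 8: chart row 4, WS - tiled (columns 1-7): K K P K K K P; work from column 7 back to 1 with K<->P swapped.
Row 9: chart row 1, RS - tile across columns 1-7 and work as-is.
Row 10: chart row 2, WS - tiled (columns 1-7): P P P P P P P; work from column 7 back to 1 with K<->P swapped.

Result:
K P P P K P P
K K K2TOG K K K K2TOG
K K K K K K K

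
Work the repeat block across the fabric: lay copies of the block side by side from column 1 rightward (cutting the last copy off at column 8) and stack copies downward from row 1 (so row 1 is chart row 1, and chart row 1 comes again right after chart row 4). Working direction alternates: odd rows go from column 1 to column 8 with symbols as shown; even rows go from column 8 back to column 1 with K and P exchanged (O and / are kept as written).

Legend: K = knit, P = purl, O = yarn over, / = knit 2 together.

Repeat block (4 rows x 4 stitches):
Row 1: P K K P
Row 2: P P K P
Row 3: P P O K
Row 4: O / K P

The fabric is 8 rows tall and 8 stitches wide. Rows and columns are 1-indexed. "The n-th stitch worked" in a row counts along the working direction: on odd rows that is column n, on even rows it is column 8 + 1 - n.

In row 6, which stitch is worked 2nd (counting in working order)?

Row 6 uses chart row ((6-1) mod 4)+1 = 2. Row 6 is even, so WS.
Chart row 2 tiled across columns 1-8: P P K P P P K P
WS row: flip the tiled sequence (start at column 8) and apply K<->P; O and / stay.
Row 6 as worked: K P K K K P K K
The 2nd stitch worked is P.

Result:
P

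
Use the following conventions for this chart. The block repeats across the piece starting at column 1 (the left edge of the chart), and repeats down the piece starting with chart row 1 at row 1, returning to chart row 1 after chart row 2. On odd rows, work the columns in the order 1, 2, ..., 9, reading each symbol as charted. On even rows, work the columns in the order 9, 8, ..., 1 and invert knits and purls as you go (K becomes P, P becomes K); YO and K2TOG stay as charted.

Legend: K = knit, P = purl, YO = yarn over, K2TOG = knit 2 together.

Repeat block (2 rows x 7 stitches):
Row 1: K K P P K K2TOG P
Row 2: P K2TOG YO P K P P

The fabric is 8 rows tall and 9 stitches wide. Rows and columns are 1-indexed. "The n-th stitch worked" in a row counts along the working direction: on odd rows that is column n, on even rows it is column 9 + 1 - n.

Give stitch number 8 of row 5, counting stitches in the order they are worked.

Stitch:
K

Derivation:
Row 5: (5-1) mod 2 = 0, so use chart row 1. Odd row -> RS.
Chart row 1 tiled across columns 1-9: K K P P K K2TOG P K K
RS row: no reversal, no swap; stitch n worked = column n.
Counting 8 along the worked row gives K.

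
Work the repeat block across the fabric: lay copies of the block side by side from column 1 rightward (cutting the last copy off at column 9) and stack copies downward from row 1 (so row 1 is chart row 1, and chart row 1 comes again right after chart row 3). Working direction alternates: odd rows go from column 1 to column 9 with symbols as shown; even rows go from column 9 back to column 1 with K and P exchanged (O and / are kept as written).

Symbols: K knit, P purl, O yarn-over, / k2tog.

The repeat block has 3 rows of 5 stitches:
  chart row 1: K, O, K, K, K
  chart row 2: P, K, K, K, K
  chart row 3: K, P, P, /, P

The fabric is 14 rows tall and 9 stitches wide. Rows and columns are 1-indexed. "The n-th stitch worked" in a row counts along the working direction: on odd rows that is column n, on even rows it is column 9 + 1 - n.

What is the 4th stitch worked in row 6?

Stitch:
P

Derivation:
Row 6 uses chart row ((6-1) mod 3)+1 = 3. Row 6 is even, so WS.
Chart row 3 tiled across columns 1-9: K P P / P K P P /
WS: work from column 9 back to column 1 (reverse the tiled row), swapping K<->P (O and / unchanged).
Row 6 as worked: / K K P K / K K P
The 4th stitch worked is P.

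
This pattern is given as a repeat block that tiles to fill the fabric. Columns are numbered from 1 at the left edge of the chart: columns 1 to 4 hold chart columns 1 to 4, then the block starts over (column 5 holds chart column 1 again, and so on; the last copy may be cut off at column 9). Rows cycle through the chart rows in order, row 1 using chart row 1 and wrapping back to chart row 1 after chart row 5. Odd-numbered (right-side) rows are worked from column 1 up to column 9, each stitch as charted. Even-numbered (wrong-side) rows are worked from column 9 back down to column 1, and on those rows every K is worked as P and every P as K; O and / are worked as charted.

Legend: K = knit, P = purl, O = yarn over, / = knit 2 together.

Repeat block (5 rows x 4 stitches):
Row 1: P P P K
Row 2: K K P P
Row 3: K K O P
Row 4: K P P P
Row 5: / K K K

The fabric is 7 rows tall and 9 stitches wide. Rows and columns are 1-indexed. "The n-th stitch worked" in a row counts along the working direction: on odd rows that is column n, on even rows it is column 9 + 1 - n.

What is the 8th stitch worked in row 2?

Row 2 uses chart row ((2-1) mod 5)+1 = 2. Row 2 is even, so WS.
Chart row 2 tiled across columns 1-9: K K P P K K P P K
WS: work from column 9 back to column 1 (reverse the tiled row), swapping K<->P (O and / unchanged).
Row 2 as worked: P K K P P K K P P
Counting 8 along the worked row gives P.

Result:
P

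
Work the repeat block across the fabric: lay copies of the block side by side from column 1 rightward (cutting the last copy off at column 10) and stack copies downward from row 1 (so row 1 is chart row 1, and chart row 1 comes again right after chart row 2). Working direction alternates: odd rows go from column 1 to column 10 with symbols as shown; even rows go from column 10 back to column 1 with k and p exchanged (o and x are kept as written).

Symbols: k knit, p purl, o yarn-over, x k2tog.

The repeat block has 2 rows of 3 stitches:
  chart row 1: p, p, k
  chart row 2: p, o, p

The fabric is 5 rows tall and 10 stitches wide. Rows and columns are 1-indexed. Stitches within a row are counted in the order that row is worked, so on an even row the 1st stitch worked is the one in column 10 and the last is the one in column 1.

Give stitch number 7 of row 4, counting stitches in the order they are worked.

For row 4: chart row = ((4-1) mod 2) + 1 = 2; this is a WS (even) row.
Chart row 2 tiled across columns 1-10: p o p p o p p o p p
WS: work from column 10 back to column 1 (reverse the tiled row), swapping k<->p (o and x unchanged).
Row 4 as worked: k k o k k o k k o k
Stitch 7 in working order -> k

Stitch:
k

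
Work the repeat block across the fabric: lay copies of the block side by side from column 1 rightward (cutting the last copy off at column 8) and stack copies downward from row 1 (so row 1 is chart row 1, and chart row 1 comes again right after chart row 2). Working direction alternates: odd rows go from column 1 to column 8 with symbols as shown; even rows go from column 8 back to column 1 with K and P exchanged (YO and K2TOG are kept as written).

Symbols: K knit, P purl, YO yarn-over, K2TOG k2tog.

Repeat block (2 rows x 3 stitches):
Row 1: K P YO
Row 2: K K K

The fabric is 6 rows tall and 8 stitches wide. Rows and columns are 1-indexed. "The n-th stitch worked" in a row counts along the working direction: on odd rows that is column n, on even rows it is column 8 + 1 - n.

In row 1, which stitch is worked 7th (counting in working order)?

For row 1: chart row = ((1-1) mod 2) + 1 = 1; this is a RS (odd) row.
Chart row 1 tiled across columns 1-8: K P YO K P YO K P
Right side: take the tiled row as-is (worked left to right from column 1).
Stitch 7 in working order -> K

Stitch:
K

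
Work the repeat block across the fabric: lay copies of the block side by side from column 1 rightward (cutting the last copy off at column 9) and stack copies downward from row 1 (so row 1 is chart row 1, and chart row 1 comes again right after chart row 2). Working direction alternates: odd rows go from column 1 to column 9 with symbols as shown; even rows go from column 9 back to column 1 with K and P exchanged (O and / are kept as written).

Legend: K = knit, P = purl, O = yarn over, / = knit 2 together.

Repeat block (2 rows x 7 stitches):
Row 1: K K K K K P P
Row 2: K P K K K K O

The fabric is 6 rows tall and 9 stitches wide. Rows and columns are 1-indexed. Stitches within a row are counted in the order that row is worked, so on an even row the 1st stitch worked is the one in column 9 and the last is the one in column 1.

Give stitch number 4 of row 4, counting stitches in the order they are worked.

== STITCH ==
P

Derivation:
For row 4: chart row = ((4-1) mod 2) + 1 = 2; this is a WS (even) row.
Chart row 2 tiled across columns 1-9: K P K K K K O K P
WS: work from column 9 back to column 1 (reverse the tiled row), swapping K<->P (O and / unchanged).
Row 4 as worked: K P O P P P P K P
The 4th stitch worked is P.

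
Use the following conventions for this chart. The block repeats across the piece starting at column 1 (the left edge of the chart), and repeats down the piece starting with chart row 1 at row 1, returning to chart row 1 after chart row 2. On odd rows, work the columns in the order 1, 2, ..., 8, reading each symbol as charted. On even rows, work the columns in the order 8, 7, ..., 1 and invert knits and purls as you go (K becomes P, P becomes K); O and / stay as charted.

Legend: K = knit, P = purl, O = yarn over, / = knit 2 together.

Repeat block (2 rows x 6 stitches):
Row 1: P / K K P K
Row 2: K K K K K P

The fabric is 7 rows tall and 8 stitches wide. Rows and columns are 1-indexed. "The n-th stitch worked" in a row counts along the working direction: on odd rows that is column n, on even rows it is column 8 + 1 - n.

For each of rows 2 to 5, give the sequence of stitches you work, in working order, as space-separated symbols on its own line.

Row 2: chart row 2, WS - tiled (columns 1-8): K K K K K P K K; work from column 8 back to 1 with K<->P swapped.
Row 3: chart row 1, RS - tile across columns 1-8 and work as-is.
Row 4: chart row 2, WS - tiled (columns 1-8): K K K K K P K K; work from column 8 back to 1 with K<->P swapped.
Row 5: chart row 1, RS - tile across columns 1-8 and work as-is.

Rows as worked:
P P K P P P P P
P / K K P K P /
P P K P P P P P
P / K K P K P /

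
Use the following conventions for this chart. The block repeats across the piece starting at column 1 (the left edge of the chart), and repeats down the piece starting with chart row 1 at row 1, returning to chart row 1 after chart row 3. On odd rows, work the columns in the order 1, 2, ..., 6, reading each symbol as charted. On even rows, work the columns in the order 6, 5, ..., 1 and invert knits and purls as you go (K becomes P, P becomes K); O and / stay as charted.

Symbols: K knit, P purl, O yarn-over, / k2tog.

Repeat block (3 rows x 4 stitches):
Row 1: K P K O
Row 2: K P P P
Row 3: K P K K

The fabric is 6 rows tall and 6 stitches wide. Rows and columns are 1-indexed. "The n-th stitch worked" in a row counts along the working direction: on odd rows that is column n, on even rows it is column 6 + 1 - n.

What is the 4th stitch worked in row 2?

Result:
K

Derivation:
Row 2 uses chart row ((2-1) mod 3)+1 = 2. Row 2 is even, so WS.
Chart row 2 tiled across columns 1-6: K P P P K P
WS: work from column 6 back to column 1 (reverse the tiled row), swapping K<->P (O and / unchanged).
Row 2 as worked: K P K K K P
Stitch 4 in working order -> K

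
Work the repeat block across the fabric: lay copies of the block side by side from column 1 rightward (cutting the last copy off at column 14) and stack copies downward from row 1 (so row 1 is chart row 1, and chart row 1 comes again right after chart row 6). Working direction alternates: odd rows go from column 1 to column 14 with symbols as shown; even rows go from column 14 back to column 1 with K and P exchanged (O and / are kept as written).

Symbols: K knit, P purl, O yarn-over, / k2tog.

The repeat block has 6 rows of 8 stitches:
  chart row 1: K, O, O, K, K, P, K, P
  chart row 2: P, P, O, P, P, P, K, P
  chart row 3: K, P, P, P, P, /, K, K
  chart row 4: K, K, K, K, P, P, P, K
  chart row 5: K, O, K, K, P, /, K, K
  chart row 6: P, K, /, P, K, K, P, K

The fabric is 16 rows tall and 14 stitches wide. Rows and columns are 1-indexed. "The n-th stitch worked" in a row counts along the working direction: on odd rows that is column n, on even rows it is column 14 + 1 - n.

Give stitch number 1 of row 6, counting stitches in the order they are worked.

Result:
P

Derivation:
For row 6: chart row = ((6-1) mod 6) + 1 = 6; this is a WS (even) row.
Chart row 6 tiled across columns 1-14: P K / P K K P K P K / P K K
WS row: flip the tiled sequence (start at column 14) and apply K<->P; O and / stay.
Row 6 as worked: P P K / P K P K P P K / P K
The 1st stitch worked is P.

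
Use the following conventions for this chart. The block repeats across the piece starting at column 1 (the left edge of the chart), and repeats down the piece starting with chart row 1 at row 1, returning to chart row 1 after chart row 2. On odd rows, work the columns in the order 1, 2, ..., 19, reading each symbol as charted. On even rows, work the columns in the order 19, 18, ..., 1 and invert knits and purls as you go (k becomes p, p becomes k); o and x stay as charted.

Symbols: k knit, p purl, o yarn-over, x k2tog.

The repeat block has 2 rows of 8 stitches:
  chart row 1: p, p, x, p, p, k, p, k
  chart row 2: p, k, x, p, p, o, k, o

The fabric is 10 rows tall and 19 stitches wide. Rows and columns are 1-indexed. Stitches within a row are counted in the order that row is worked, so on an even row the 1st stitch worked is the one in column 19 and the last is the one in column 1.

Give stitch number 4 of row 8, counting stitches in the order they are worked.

== STITCH ==
o

Derivation:
Row 8: (8-1) mod 2 = 1, so use chart row 2. Even row -> WS.
Chart row 2 tiled across columns 1-19: p k x p p o k o p k x p p o k o p k x
WS: work from column 19 back to column 1 (reverse the tiled row), swapping k<->p (o and x unchanged).
Row 8 as worked: x p k o p o k k x p k o p o k k x p k
The 4th stitch worked is o.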